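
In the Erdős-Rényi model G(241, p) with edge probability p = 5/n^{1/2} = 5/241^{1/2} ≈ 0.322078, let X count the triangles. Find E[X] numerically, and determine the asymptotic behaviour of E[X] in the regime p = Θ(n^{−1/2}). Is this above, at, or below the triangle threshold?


Number of potential triangles: C(241, 3) = 2303960.
Each occurs with probability p³ ≈ (0.322078)³ ≈ 3.34106134e-02.
By linearity: E[X] = C(241, 3)·p³ ≈ 2303960 · 3.34106134e-02 ≈ 76976.716855.
Since α = 1/2 < 1, p = c/n^{1/2} ≫ 1/n is above the triangle threshold p ~ 1/n. Asymptotically E[X] ~ (c³/6)·n^{3(1−α)} = (5³/6)·n^{1.5} → ∞; triangles are abundant w.h.p.

E[X] ≈ 76976.716855; in regime p = Θ(1/n^{1/2}) E[X] diverges (above the triangle threshold p ~ 1/n).


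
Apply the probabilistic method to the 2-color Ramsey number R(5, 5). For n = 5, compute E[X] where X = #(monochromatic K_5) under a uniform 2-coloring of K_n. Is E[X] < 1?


E[X] = C(5, 5) · 2^{1 − 10} = 1 · 2^{−9} = 1/512.
As a reduced fraction: E[X] = 1/512 ≈ 0.0019531.
Is E[X] < 1? YES.
Since E[X] < 1, there exists a 2-coloring of K_{5} with no monochromatic K_5; hence R(5, 5) > 5.

E[X] = 1/512 ≈ 0.0019531; E[X] < 1, so R(5, 5) > 5.


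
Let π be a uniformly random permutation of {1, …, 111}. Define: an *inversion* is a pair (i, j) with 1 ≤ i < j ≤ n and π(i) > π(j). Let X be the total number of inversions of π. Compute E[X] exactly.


Write X = Σ X_I over the C(111, 2) = 6105 pairs i < j, with X_I the indicator of one inversion.
There are 6105 indicators.
For each fixed pair i < j, the values π(i) and π(j) are two distinct elements of {1, …, 111} in uniformly random order; by symmetry P[π(i) > π(j)] = 1/2.
By linearity: E[X] = 6105 · (1/2) = C(111, 2) · (1/2) = 6105/2 = 6105/2 ≈ 3052.50000.

E[X] = 6105/2 = 3052.50000.


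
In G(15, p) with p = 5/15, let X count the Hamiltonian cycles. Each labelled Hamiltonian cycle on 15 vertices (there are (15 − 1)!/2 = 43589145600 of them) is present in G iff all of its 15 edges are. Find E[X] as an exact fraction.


K_15 has (15 − 1)!/2 = 43589145600 labelled Hamiltonian cycles.
For each such Hamiltonian cycle H, let X_H = 1 if all 15 edges of H are present in G. Then P[X_H = 1] = p^{15} = (1/3)^{15} = 1/14348907.
Summing the indicators: E[X] = Σ_H E[X_H] = 43589145600 · p^{15} = 43589145600 · 1/14348907 = 179379200/59049.
Numerically: E[X] ≈ 3037.8.

E[X] = 43589145600 · (1/3)^{15} = 179379200/59049 ≈ 3037.8.


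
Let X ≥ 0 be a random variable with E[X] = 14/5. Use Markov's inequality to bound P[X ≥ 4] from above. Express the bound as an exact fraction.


μ = E[X] = 14/5, a = 4.
Markov: P[X ≥ 4] ≤ μ/a = (14/5)/4 = 7/10.
Numerically: ≈ 0.700000.
(Since a = 4 > μ = 2.800000, the bound 7/10 is < 1 and informative.)

P[X ≥ 4] ≤ 7/10 ≈ 0.700000.


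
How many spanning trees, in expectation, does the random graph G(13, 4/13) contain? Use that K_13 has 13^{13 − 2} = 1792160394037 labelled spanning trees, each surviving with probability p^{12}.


K_13 has 13^{13 − 2} = 1792160394037 labelled spanning trees.
For each such spanning tree H, let X_H = 1 if all 12 edges of H are present in G. Then P[X_H = 1] = p^{12} = (4/13)^{12} = 16777216/23298085122481.
Summing the indicators: E[X] = Σ_H E[X_H] = 1792160394037 · p^{12} = 1792160394037 · 16777216/23298085122481 = 16777216/13.
Numerically: E[X] ≈ 1.29e+06.

E[X] = 1792160394037 · (4/13)^{12} = 16777216/13 ≈ 1.29e+06.


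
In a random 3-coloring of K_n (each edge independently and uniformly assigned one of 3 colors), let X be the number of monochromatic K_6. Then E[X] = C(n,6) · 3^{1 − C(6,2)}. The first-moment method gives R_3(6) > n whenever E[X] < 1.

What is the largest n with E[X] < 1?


We need C(n, 6) · 3^{1 − 15} < 1, i.e. C(n, 6) < 3^{15 − 1} = 4782969.
Check values of n near the boundary:
  n = 37: C(37, 6) = 2324784; 2324784 < 4782969? YES
  n = 38: C(38, 6) = 2760681; 2760681 < 4782969? YES
  n = 39: C(39, 6) = 3262623; 3262623 < 4782969? YES
  n = 40: C(40, 6) = 3838380; 3838380 < 4782969? YES
  n = 41: C(41, 6) = 4496388; 4496388 < 4782969? YES
  n = 42: C(42, 6) = 5245786; 5245786 < 4782969? NO
The largest n with C(n, 6) < 4782969 is n = 41 (where E[X] = 1498796/1594323 ≈ 0.94008). Hence R_3(6) > 41, i.e. R_3(6) ≥ 42.

Largest n = 41; hence R_3(6) > 41.


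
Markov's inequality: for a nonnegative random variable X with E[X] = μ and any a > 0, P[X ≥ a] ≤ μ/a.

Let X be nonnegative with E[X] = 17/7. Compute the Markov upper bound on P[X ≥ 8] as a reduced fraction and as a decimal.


μ = E[X] = 17/7, a = 8.
Markov: P[X ≥ 8] ≤ μ/a = (17/7)/8 = 17/56.
Numerically: ≈ 0.303571.
(Since a = 8 > μ = 2.428571, the bound 17/56 is < 1 and informative.)

P[X ≥ 8] ≤ 17/56 ≈ 0.303571.


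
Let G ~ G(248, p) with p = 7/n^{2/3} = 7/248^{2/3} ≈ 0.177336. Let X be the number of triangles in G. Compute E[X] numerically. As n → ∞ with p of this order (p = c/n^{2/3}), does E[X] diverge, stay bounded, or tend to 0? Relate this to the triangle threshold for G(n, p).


Number of potential triangles: C(248, 3) = 2511496.
Each occurs with probability p³ ≈ (0.177336)³ ≈ 5.57687305e-03.
By linearity: E[X] = C(248, 3)·p³ ≈ 2511496 · 5.57687305e-03 ≈ 14006.294355.
Since α = 2/3 < 1, p = c/n^{2/3} ≫ 1/n is above the triangle threshold p ~ 1/n. Asymptotically E[X] ~ (c³/6)·n^{3(1−α)} = (7³/6)·n^{1} → ∞; triangles are abundant w.h.p.

E[X] ≈ 14006.294355; in regime p = Θ(1/n^{2/3}) E[X] diverges (above the triangle threshold p ~ 1/n).


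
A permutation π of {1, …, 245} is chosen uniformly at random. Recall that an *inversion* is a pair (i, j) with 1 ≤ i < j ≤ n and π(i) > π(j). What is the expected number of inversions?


Write X = Σ X_I over the C(245, 2) = 29890 pairs i < j, with X_I the indicator of one inversion.
There are 29890 indicators.
For each fixed pair i < j, the values π(i) and π(j) are two distinct elements of {1, …, 245} in uniformly random order; by symmetry P[π(i) > π(j)] = 1/2.
By linearity: E[X] = 29890 · (1/2) = C(245, 2) · (1/2) = 29890/2 = 14945 ≈ 14945.000000.

E[X] = 14945 = 14945.000000.


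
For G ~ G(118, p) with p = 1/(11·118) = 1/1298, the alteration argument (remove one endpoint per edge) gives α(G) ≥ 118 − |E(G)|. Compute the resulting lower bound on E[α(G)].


E[|E(G)|] = C(118, 2)·p = 6903 · (1/1298) = 117/22.
E[α(G)] ≥ n − E[|E(G)|] = 118 − 117/22 = 2479/22.
Numerically: ≈ 112.682.
(This is only a lower bound; the true E[α(G)] may be larger.)

E[α(G)] ≥ 2479/22 ≈ 112.682.


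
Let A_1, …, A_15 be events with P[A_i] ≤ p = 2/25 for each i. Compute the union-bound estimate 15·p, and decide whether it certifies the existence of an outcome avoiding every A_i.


Union bound: P[∪_{i=1}^{15} A_i] ≤ Σ_i P[A_i] ≤ 15·p = 15·(2/25) = 6/5.
Numerically: 6/5 ≈ 1.200000.
Is 6/5 < 1? NO.
Since the bound 6/5 is ≥ 1, the union bound is uninformative here; it does NOT by itself certify existence.

15·p = 6/5 ≈ 1.200000; existence NOT certified by the union bound.


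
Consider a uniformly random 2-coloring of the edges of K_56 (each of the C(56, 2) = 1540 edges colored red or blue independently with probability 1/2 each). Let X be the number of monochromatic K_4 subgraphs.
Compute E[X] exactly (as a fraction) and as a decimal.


Let X = Σ_S X_S over the C(56, 4) = 367290 subsets S of size 4, where X_S = 1 if the K_4 on S is monochromatic.
For a fixed S, the K_4 on S has C(4, 2) = 6 edges. P[all 6 edges red] = (1/2)^6, and likewise for blue, so P[monochromatic] = 2·(1/2)^6 = 2^{1 − 6} = 1/32.
By linearity: E[X] = C(56, 4) · 2^{1 − 6} = 367290 · 1/32 = 183645/16.
Numerically: E[X] ≈ 11477.8125.

E[X] = C(56,4)·2^(1−C(4,2)) = 183645/16 ≈ 11477.8125.


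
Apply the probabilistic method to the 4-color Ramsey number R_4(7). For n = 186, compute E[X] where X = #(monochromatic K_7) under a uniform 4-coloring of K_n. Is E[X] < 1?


E[X] = C(186, 7) · 4^{1 − 21} = 1363155866280 · 4^{−20} = 1363155866280/1099511627776.
As a reduced fraction: E[X] = 170394483285/137438953472 ≈ 1.239783.
Is E[X] < 1? NO.
Since E[X] ≥ 1, the first-moment bound is inconclusive at n = 186; it does NOT by itself certify R_4(7) > 186.

E[X] = 170394483285/137438953472 ≈ 1.239783; E[X] ≥ 1; first-moment method inconclusive here.


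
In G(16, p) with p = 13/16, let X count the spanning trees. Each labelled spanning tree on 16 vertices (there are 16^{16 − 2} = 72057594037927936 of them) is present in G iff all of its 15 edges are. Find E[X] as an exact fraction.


K_16 has 16^{16 − 2} = 72057594037927936 labelled spanning trees.
For each such spanning tree H, let X_H = 1 if all 15 edges of H are present in G. Then P[X_H = 1] = p^{15} = (13/16)^{15} = 51185893014090757/1152921504606846976.
By linearity of expectation: E[X] = Σ_H E[X_H] = 72057594037927936 · p^{15} = 72057594037927936 · 51185893014090757/1152921504606846976 = 51185893014090757/16.
Numerically: E[X] ≈ 3.199e+15.

E[X] = 72057594037927936 · (13/16)^{15} = 51185893014090757/16 ≈ 3.199e+15.


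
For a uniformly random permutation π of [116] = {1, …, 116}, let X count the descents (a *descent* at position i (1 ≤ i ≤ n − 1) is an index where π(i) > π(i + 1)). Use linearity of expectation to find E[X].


Write X = Σ X_I over i = 1, …, 115, with X_I the indicator of one descent.
There are 115 indicators.
For each fixed i, the pair (π(i), π(i+1)) is a uniformly random ordered pair of distinct values from {1, …, 116}; by symmetry P[π(i) > π(i+1)] = 1/2.
By linearity: E[X] = 115 · (1/2) = (116 − 1) · (1/2) = 115/2 ≈ 57.500000.

E[X] = 115/2 = 57.500000.


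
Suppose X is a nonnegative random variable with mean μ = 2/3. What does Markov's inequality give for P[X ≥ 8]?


μ = E[X] = 2/3, a = 8.
Markov: P[X ≥ 8] ≤ μ/a = (2/3)/8 = 1/12.
Numerically: ≈ 0.083.
(Since a = 8 > μ = 0.667, the bound 1/12 is < 1 and informative.)

P[X ≥ 8] ≤ 1/12 ≈ 0.083.


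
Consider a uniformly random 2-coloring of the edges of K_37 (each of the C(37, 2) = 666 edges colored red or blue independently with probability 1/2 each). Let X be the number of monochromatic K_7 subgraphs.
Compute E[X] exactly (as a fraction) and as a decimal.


Let X = Σ_S X_S over the C(37, 7) = 10295472 subsets S of size 7, where X_S = 1 if the K_7 on S is monochromatic.
For a fixed S, the K_7 on S has C(7, 2) = 21 edges. P[all 21 edges red] = (1/2)^21, and likewise for blue, so P[monochromatic] = 2·(1/2)^21 = 2^{1 − 21} = 1/1048576.
By linearity of expectation: E[X] = C(37, 7) · 2^{1 − 21} = 10295472 · 1/1048576 = 643467/65536.
Numerically: E[X] ≈ 9.819.

E[X] = C(37,7)·2^(1−C(7,2)) = 643467/65536 ≈ 9.819.


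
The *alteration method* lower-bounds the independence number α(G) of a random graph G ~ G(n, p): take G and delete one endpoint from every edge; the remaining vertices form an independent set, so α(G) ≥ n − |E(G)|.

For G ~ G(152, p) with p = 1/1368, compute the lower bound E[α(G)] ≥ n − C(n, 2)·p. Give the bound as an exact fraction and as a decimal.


E[|E(G)|] = C(152, 2)·p = 11476 · (1/1368) = 151/18.
E[α(G)] ≥ n − E[|E(G)|] = 152 − 151/18 = 2585/18.
Numerically: ≈ 143.6111.
(This is only a lower bound; the true E[α(G)] may be larger.)

E[α(G)] ≥ 2585/18 ≈ 143.6111.


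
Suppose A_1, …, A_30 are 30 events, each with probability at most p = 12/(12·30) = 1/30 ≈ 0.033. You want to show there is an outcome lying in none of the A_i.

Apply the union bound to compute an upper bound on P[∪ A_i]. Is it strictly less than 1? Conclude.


Union bound: P[∪_{i=1}^{30} A_i] ≤ Σ_i P[A_i] ≤ 30·p = 30·(1/30) = 1.
Numerically: 1 ≈ 1.000.
Is 1 < 1? NO.
Since the bound 1 is ≥ 1, the union bound is uninformative here; it does NOT by itself certify existence.

30·p = 1 ≈ 1.000; existence NOT certified by the union bound.


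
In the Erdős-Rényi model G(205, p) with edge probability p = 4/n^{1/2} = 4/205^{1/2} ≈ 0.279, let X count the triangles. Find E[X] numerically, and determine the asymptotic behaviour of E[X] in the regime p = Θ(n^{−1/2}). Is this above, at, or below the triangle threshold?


Number of potential triangles: C(205, 3) = 1414910.
Each occurs with probability p³ ≈ (0.279)³ ≈ 2.18047e-02.
By linearity: E[X] = C(205, 3)·p³ ≈ 1414910 · 2.18047e-02 ≈ 30851.622.
Since α = 1/2 < 1, p = c/n^{1/2} ≫ 1/n is above the triangle threshold p ~ 1/n. Asymptotically E[X] ~ (c³/6)·n^{3(1−α)} = (4³/6)·n^{1.5} → ∞; triangles are abundant w.h.p.

E[X] ≈ 30851.622; in regime p = Θ(1/n^{1/2}) E[X] diverges (above the triangle threshold p ~ 1/n).


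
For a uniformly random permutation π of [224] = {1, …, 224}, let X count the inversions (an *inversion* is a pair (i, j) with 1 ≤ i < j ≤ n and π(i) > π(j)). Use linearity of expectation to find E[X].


Write X = Σ X_I over the C(224, 2) = 24976 pairs i < j, with X_I the indicator of one inversion.
There are 24976 indicators.
For each fixed pair i < j, the values π(i) and π(j) are two distinct elements of {1, …, 224} in uniformly random order; by symmetry P[π(i) > π(j)] = 1/2.
By linearity: E[X] = 24976 · (1/2) = C(224, 2) · (1/2) = 24976/2 = 12488 ≈ 12488.000000.

E[X] = 12488 = 12488.000000.


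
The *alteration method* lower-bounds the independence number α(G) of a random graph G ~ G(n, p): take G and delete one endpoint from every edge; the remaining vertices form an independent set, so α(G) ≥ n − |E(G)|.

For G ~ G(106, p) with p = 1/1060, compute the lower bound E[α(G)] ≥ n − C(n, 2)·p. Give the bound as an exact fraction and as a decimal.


E[|E(G)|] = C(106, 2)·p = 5565 · (1/1060) = 21/4.
E[α(G)] ≥ n − E[|E(G)|] = 106 − 21/4 = 403/4.
Numerically: ≈ 100.750.
(This is only a lower bound; the true E[α(G)] may be larger.)

E[α(G)] ≥ 403/4 ≈ 100.750.


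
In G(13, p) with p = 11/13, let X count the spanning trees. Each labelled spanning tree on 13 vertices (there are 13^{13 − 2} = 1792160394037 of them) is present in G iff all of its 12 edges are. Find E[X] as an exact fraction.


K_13 has 13^{13 − 2} = 1792160394037 labelled spanning trees.
For each such spanning tree H, let X_H = 1 if all 12 edges of H are present in G. Then P[X_H = 1] = p^{12} = (11/13)^{12} = 3138428376721/23298085122481.
By linearity: E[X] = Σ_H E[X_H] = 1792160394037 · p^{12} = 1792160394037 · 3138428376721/23298085122481 = 3138428376721/13.
Numerically: E[X] ≈ 2.4142e+11.

E[X] = 1792160394037 · (11/13)^{12} = 3138428376721/13 ≈ 2.4142e+11.


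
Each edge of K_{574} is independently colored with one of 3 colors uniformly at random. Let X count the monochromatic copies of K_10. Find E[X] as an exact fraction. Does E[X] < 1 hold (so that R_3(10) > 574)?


E[X] = C(574, 10) · 3^{1 − 45} = 988824035203816502691 · 3^{−44} = 988824035203816502691/984770902183611232881.
As a reduced fraction: E[X] = 109869337244868500299/109418989131512359209 ≈ 1.0041158.
Is E[X] < 1? NO.
Since E[X] ≥ 1, the first-moment bound is inconclusive at n = 574; it does NOT by itself certify R_3(10) > 574.

E[X] = 109869337244868500299/109418989131512359209 ≈ 1.0041158; E[X] ≥ 1; first-moment method inconclusive here.


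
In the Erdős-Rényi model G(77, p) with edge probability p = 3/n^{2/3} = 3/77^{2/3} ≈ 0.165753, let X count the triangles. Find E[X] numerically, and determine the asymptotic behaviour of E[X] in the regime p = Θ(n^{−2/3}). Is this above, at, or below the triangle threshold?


Number of potential triangles: C(77, 3) = 73150.
Each occurs with probability p³ ≈ (0.165753)³ ≈ 4.55388767e-03.
By linearity: E[X] = C(77, 3)·p³ ≈ 73150 · 4.55388767e-03 ≈ 333.116883.
Since α = 2/3 < 1, p = c/n^{2/3} ≫ 1/n is above the triangle threshold p ~ 1/n. Asymptotically E[X] ~ (c³/6)·n^{3(1−α)} = (3³/6)·n^{1} → ∞; triangles are abundant w.h.p.

E[X] ≈ 333.116883; in regime p = Θ(1/n^{2/3}) E[X] diverges (above the triangle threshold p ~ 1/n).


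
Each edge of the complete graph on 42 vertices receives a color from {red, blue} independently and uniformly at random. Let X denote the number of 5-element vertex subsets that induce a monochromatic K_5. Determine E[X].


Let X = Σ_S X_S over the C(42, 5) = 850668 subsets S of size 5, where X_S = 1 if the K_5 on S is monochromatic.
For a fixed S, the K_5 on S has C(5, 2) = 10 edges. P[all 10 edges red] = (1/2)^10, and likewise for blue, so P[monochromatic] = 2·(1/2)^10 = 2^{1 − 10} = 1/512.
By linearity of expectation: E[X] = C(42, 5) · 2^{1 − 10} = 850668 · 1/512 = 212667/128.
Numerically: E[X] ≈ 1661.461.

E[X] = C(42,5)·2^(1−C(5,2)) = 212667/128 ≈ 1661.461.


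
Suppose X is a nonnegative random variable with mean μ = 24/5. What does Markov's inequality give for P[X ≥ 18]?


μ = E[X] = 24/5, a = 18.
Markov: P[X ≥ 18] ≤ μ/a = (24/5)/18 = 4/15.
Numerically: ≈ 0.2667.
(Since a = 18 > μ = 4.8000, the bound 4/15 is < 1 and informative.)

P[X ≥ 18] ≤ 4/15 ≈ 0.2667.


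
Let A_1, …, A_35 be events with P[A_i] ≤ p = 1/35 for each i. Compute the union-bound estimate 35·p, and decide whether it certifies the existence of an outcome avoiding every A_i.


Union bound: P[∪_{i=1}^{35} A_i] ≤ Σ_i P[A_i] ≤ 35·p = 35·(1/35) = 1.
Numerically: 1 ≈ 1.000000.
Is 1 < 1? NO.
Since the bound 1 is ≥ 1, the union bound is uninformative here; it does NOT by itself certify existence.

35·p = 1 ≈ 1.000000; existence NOT certified by the union bound.


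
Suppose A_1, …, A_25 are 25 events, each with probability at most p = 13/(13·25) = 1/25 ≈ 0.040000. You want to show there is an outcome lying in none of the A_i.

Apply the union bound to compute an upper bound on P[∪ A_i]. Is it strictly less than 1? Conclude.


Union bound: P[∪_{i=1}^{25} A_i] ≤ Σ_i P[A_i] ≤ 25·p = 25·(1/25) = 1.
Numerically: 1 ≈ 1.000000.
Is 1 < 1? NO.
Since the bound 1 is ≥ 1, the union bound is uninformative here; it does NOT by itself certify existence.

25·p = 1 ≈ 1.000000; existence NOT certified by the union bound.


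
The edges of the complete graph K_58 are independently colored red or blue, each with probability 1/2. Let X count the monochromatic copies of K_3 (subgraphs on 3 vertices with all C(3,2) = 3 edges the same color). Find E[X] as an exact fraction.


Let X = Σ_S X_S over the C(58, 3) = 30856 subsets S of size 3, where X_S = 1 if the K_3 on S is monochromatic.
For a fixed S, the K_3 on S has C(3, 2) = 3 edges. P[all 3 edges red] = (1/2)^3, and likewise for blue, so P[monochromatic] = 2·(1/2)^3 = 2^{1 − 3} = 1/4.
By linearity: E[X] = C(58, 3) · 2^{1 − 3} = 30856 · 1/4 = 7714.
Numerically: E[X] ≈ 7714.000.

E[X] = C(58,3)·2^(1−C(3,2)) = 7714 ≈ 7714.000.


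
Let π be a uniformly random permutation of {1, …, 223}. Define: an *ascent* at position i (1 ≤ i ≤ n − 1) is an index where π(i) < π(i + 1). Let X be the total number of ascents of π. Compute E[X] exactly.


Write X = Σ X_I over i = 1, …, 222, with X_I the indicator of one ascent.
There are 222 indicators.
For each fixed i, the pair (π(i), π(i+1)) is a uniformly random ordered pair of distinct values from {1, …, 223}; by symmetry P[π(i) < π(i+1)] = 1/2.
By linearity: E[X] = 222 · (1/2) = (223 − 1) · (1/2) = 111 ≈ 111.000.

E[X] = 111 = 111.000.


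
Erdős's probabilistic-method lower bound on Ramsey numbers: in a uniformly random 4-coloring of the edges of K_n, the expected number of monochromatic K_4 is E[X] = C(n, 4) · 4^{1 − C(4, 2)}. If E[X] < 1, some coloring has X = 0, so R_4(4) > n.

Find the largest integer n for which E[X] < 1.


We need C(n, 4) · 4^{1 − 6} < 1, i.e. C(n, 4) < 4^{6 − 1} = 1024.
Check values of n near the boundary:
  n = 13: C(13, 4) = 715; 715 < 1024? YES
  n = 14: C(14, 4) = 1001; 1001 < 1024? YES
  n = 15: C(15, 4) = 1365; 1365 < 1024? NO
The largest n with C(n, 4) < 1024 is n = 14 (where E[X] = 1001/1024 ≈ 0.9775391). Hence R_4(4) > 14, i.e. R_4(4) ≥ 15.

Largest n = 14; hence R_4(4) > 14.


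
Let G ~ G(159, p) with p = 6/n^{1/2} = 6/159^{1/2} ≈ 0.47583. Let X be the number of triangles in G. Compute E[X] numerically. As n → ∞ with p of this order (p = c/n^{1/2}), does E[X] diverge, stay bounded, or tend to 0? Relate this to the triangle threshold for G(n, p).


Number of potential triangles: C(159, 3) = 657359.
Each occurs with probability p³ ≈ (0.47583)³ ≈ 1.0773531e-01.
By linearity: E[X] = C(159, 3)·p³ ≈ 657359 · 1.0773531e-01 ≈ 70820.77549.
Since α = 1/2 < 1, p = c/n^{1/2} ≫ 1/n is above the triangle threshold p ~ 1/n. Asymptotically E[X] ~ (c³/6)·n^{3(1−α)} = (6³/6)·n^{1.5} → ∞; triangles are abundant w.h.p.

E[X] ≈ 70820.77549; in regime p = Θ(1/n^{1/2}) E[X] diverges (above the triangle threshold p ~ 1/n).


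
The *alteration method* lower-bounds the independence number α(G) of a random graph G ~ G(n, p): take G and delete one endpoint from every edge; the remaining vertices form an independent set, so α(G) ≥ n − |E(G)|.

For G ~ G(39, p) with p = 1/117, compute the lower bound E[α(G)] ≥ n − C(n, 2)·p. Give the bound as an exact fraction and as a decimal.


E[|E(G)|] = C(39, 2)·p = 741 · (1/117) = 19/3.
E[α(G)] ≥ n − E[|E(G)|] = 39 − 19/3 = 98/3.
Numerically: ≈ 32.6667.
(This is only a lower bound; the true E[α(G)] may be larger.)

E[α(G)] ≥ 98/3 ≈ 32.6667.


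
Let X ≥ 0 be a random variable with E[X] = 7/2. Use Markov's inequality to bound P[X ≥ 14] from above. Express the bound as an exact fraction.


μ = E[X] = 7/2, a = 14.
Markov: P[X ≥ 14] ≤ μ/a = (7/2)/14 = 1/4.
Numerically: ≈ 0.2500.
(Since a = 14 > μ = 3.5000, the bound 1/4 is < 1 and informative.)

P[X ≥ 14] ≤ 1/4 ≈ 0.2500.


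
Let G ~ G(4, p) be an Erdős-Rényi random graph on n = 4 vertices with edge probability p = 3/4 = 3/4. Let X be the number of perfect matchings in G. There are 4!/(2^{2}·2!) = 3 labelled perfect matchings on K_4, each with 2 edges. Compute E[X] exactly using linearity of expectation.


K_4 has 4!/(2^{2}·2!) = 3 labelled perfect matchings.
For each such perfect matching H, let X_H = 1 if all 2 edges of H are present in G. Then P[X_H = 1] = p^{2} = (3/4)^{2} = 9/16.
By linearity: E[X] = Σ_H E[X_H] = 3 · p^{2} = 3 · 9/16 = 27/16.
Numerically: E[X] ≈ 1.69.

E[X] = 3 · (3/4)^{2} = 27/16 ≈ 1.69.


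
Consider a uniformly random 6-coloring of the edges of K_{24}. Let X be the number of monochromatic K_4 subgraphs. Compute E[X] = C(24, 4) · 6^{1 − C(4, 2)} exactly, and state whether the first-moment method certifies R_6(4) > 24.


E[X] = C(24, 4) · 6^{1 − 6} = 10626 · 6^{−5} = 10626/7776.
As a reduced fraction: E[X] = 1771/1296 ≈ 1.366512.
Is E[X] < 1? NO.
Since E[X] ≥ 1, the first-moment bound is inconclusive at n = 24; it does NOT by itself certify R_6(4) > 24.

E[X] = 1771/1296 ≈ 1.366512; E[X] ≥ 1; first-moment method inconclusive here.


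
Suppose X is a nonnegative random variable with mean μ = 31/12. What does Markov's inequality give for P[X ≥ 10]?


μ = E[X] = 31/12, a = 10.
Markov: P[X ≥ 10] ≤ μ/a = (31/12)/10 = 31/120.
Numerically: ≈ 0.258333.
(Since a = 10 > μ = 2.583333, the bound 31/120 is < 1 and informative.)

P[X ≥ 10] ≤ 31/120 ≈ 0.258333.


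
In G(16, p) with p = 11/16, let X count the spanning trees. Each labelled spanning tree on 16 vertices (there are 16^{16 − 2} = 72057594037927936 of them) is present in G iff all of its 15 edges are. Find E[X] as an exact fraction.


K_16 has 16^{16 − 2} = 72057594037927936 labelled spanning trees.
For each such spanning tree H, let X_H = 1 if all 15 edges of H are present in G. Then P[X_H = 1] = p^{15} = (11/16)^{15} = 4177248169415651/1152921504606846976.
By linearity of expectation: E[X] = Σ_H E[X_H] = 72057594037927936 · p^{15} = 72057594037927936 · 4177248169415651/1152921504606846976 = 4177248169415651/16.
Numerically: E[X] ≈ 2.6108e+14.

E[X] = 72057594037927936 · (11/16)^{15} = 4177248169415651/16 ≈ 2.6108e+14.


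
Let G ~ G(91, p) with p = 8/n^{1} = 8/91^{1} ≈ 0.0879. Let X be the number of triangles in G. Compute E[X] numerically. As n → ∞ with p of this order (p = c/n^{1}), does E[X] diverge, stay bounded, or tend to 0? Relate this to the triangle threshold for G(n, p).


Number of potential triangles: C(91, 3) = 121485.
Each occurs with probability p³ ≈ (0.0879)³ ≈ 6.79432e-04.
By linearity: E[X] = C(91, 3)·p³ ≈ 121485 · 6.79432e-04 ≈ 82.541.
Here α = 1, so p = 8/n is exactly at the triangle threshold p ~ 1/n. Asymptotically E[X] → c³/6 = 8³/6 = 256/3 ≈ 85.333, a bounded constant. In this regime the triangle count is asymptotically Poisson(c³/6).

E[X] ≈ 82.541; in regime p = Θ(1/n^{1}) E[X] stays bounded (at the triangle threshold p ~ 1/n).


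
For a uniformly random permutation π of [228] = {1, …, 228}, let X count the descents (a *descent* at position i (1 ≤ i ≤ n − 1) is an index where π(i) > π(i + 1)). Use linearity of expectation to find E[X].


Write X = Σ X_I over i = 1, …, 227, with X_I the indicator of one descent.
There are 227 indicators.
For each fixed i, the pair (π(i), π(i+1)) is a uniformly random ordered pair of distinct values from {1, …, 228}; by symmetry P[π(i) > π(i+1)] = 1/2.
By linearity: E[X] = 227 · (1/2) = (228 − 1) · (1/2) = 227/2 ≈ 113.50000.

E[X] = 227/2 = 113.50000.


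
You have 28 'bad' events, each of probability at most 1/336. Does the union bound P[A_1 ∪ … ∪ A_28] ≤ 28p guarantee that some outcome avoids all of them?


Union bound: P[∪_{i=1}^{28} A_i] ≤ Σ_i P[A_i] ≤ 28·p = 28·(1/336) = 1/12.
Numerically: 1/12 ≈ 0.083.
Is 1/12 < 1? YES.
Since P[∪ A_i] ≤ 1/12 < 1, the complement has P[∩ A_i^c] ≥ 1 − 1/12 = 11/12 > 0, so some outcome avoids every A_i.

28·p = 1/12 ≈ 0.083; existence CERTIFIED by the union bound.


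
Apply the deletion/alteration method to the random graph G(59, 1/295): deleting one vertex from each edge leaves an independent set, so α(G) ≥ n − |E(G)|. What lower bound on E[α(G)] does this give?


E[|E(G)|] = C(59, 2)·p = 1711 · (1/295) = 29/5.
E[α(G)] ≥ n − E[|E(G)|] = 59 − 29/5 = 266/5.
Numerically: ≈ 53.200.
(This is only a lower bound; the true E[α(G)] may be larger.)

E[α(G)] ≥ 266/5 ≈ 53.200.


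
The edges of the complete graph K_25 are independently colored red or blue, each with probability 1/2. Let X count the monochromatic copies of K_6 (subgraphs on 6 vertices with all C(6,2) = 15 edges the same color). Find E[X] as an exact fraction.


Let X = Σ_S X_S over the C(25, 6) = 177100 subsets S of size 6, where X_S = 1 if the K_6 on S is monochromatic.
For a fixed S, the K_6 on S has C(6, 2) = 15 edges. P[all 15 edges red] = (1/2)^15, and likewise for blue, so P[monochromatic] = 2·(1/2)^15 = 2^{1 − 15} = 1/16384.
By linearity of expectation: E[X] = C(25, 6) · 2^{1 − 15} = 177100 · 1/16384 = 44275/4096.
Numerically: E[X] ≈ 10.809326.

E[X] = C(25,6)·2^(1−C(6,2)) = 44275/4096 ≈ 10.809326.


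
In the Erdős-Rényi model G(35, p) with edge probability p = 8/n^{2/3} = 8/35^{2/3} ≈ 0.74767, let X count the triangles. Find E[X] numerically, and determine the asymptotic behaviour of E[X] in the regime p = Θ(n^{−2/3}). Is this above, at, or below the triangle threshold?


Number of potential triangles: C(35, 3) = 6545.
Each occurs with probability p³ ≈ (0.74767)³ ≈ 4.1795918e-01.
By linearity: E[X] = C(35, 3)·p³ ≈ 6545 · 4.1795918e-01 ≈ 2735.54286.
Since α = 2/3 < 1, p = c/n^{2/3} ≫ 1/n is above the triangle threshold p ~ 1/n. Asymptotically E[X] ~ (c³/6)·n^{3(1−α)} = (8³/6)·n^{1} → ∞; triangles are abundant w.h.p.

E[X] ≈ 2735.54286; in regime p = Θ(1/n^{2/3}) E[X] diverges (above the triangle threshold p ~ 1/n).


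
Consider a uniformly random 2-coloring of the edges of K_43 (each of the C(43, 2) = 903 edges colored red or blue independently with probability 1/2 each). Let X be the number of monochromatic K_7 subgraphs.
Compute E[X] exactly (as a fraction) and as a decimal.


Let X = Σ_S X_S over the C(43, 7) = 32224114 subsets S of size 7, where X_S = 1 if the K_7 on S is monochromatic.
For a fixed S, the K_7 on S has C(7, 2) = 21 edges. P[all 21 edges red] = (1/2)^21, and likewise for blue, so P[monochromatic] = 2·(1/2)^21 = 2^{1 − 21} = 1/1048576.
By linearity of expectation: E[X] = C(43, 7) · 2^{1 − 21} = 32224114 · 1/1048576 = 16112057/524288.
Numerically: E[X] ≈ 30.731.

E[X] = C(43,7)·2^(1−C(7,2)) = 16112057/524288 ≈ 30.731.


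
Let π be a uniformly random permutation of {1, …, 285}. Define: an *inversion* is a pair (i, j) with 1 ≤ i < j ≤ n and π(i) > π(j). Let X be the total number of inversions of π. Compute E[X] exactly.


Write X = Σ X_I over the C(285, 2) = 40470 pairs i < j, with X_I the indicator of one inversion.
There are 40470 indicators.
For each fixed pair i < j, the values π(i) and π(j) are two distinct elements of {1, …, 285} in uniformly random order; by symmetry P[π(i) > π(j)] = 1/2.
By linearity: E[X] = 40470 · (1/2) = C(285, 2) · (1/2) = 40470/2 = 20235 ≈ 20235.000.

E[X] = 20235 = 20235.000.


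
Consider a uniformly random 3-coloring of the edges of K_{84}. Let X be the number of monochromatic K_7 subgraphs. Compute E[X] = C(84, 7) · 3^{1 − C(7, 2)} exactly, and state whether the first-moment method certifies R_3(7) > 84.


E[X] = C(84, 7) · 3^{1 − 21} = 4529365776 · 3^{−20} = 4529365776/3486784401.
As a reduced fraction: E[X] = 55918096/43046721 ≈ 1.2990094.
Is E[X] < 1? NO.
Since E[X] ≥ 1, the first-moment bound is inconclusive at n = 84; it does NOT by itself certify R_3(7) > 84.

E[X] = 55918096/43046721 ≈ 1.2990094; E[X] ≥ 1; first-moment method inconclusive here.


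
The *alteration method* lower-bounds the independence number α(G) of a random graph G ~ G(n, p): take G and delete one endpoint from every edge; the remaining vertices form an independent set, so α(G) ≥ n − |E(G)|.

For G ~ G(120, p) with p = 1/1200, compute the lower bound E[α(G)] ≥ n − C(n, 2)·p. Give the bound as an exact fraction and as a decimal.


E[|E(G)|] = C(120, 2)·p = 7140 · (1/1200) = 119/20.
E[α(G)] ≥ n − E[|E(G)|] = 120 − 119/20 = 2281/20.
Numerically: ≈ 114.05000.
(This is only a lower bound; the true E[α(G)] may be larger.)

E[α(G)] ≥ 2281/20 ≈ 114.05000.


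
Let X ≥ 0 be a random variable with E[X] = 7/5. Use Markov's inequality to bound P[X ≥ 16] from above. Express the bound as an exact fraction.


μ = E[X] = 7/5, a = 16.
Markov: P[X ≥ 16] ≤ μ/a = (7/5)/16 = 7/80.
Numerically: ≈ 0.087500.
(Since a = 16 > μ = 1.400000, the bound 7/80 is < 1 and informative.)

P[X ≥ 16] ≤ 7/80 ≈ 0.087500.


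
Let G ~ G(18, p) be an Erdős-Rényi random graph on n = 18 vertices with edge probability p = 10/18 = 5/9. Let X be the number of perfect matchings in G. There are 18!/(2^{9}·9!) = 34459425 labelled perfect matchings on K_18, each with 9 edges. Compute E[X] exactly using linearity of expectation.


K_18 has 18!/(2^{9}·9!) = 34459425 labelled perfect matchings.
For each such perfect matching H, let X_H = 1 if all 9 edges of H are present in G. Then P[X_H = 1] = p^{9} = (5/9)^{9} = 1953125/387420489.
Summing the indicators: E[X] = Σ_H E[X_H] = 34459425 · p^{9} = 34459425 · 1953125/387420489 = 830908203125/4782969.
Numerically: E[X] ≈ 1.74e+05.

E[X] = 34459425 · (5/9)^{9} = 830908203125/4782969 ≈ 1.74e+05.


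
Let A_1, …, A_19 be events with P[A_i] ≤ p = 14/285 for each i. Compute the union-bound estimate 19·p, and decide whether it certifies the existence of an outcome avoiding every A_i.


Union bound: P[∪_{i=1}^{19} A_i] ≤ Σ_i P[A_i] ≤ 19·p = 19·(14/285) = 14/15.
Numerically: 14/15 ≈ 0.933.
Is 14/15 < 1? YES.
Since P[∪ A_i] ≤ 14/15 < 1, the complement has P[∩ A_i^c] ≥ 1 − 14/15 = 1/15 > 0, so some outcome avoids every A_i.

19·p = 14/15 ≈ 0.933; existence CERTIFIED by the union bound.


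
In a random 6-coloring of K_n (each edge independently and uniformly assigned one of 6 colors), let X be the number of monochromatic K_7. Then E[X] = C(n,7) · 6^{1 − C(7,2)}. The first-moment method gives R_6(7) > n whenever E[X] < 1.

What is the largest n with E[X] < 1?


We need C(n, 7) · 6^{1 − 21} < 1, i.e. C(n, 7) < 6^{21 − 1} = 3656158440062976.
Check values of n near the boundary:
  n = 565: C(565, 7) = 3513212521235560; 3513212521235560 < 3656158440062976? YES
  n = 566: C(566, 7) = 3557206237959440; 3557206237959440 < 3656158440062976? YES
  n = 567: C(567, 7) = 3601671315933933; 3601671315933933 < 3656158440062976? YES
  n = 568: C(568, 7) = 3646611956239704; 3646611956239704 < 3656158440062976? YES
  n = 569: C(569, 7) = 3692032389858348; 3692032389858348 < 3656158440062976? NO
The largest n with C(n, 7) < 3656158440062976 is n = 568 (where E[X] = 16882462760369/16926659444736 ≈ 0.99739). Hence R_6(7) > 568, i.e. R_6(7) ≥ 569.

Largest n = 568; hence R_6(7) > 568.


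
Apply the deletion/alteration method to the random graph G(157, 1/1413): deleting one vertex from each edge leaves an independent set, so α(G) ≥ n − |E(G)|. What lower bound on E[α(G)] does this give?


E[|E(G)|] = C(157, 2)·p = 12246 · (1/1413) = 26/3.
E[α(G)] ≥ n − E[|E(G)|] = 157 − 26/3 = 445/3.
Numerically: ≈ 148.333.
(This is only a lower bound; the true E[α(G)] may be larger.)

E[α(G)] ≥ 445/3 ≈ 148.333.


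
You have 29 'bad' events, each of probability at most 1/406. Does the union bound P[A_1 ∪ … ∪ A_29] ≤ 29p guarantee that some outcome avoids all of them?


Union bound: P[∪_{i=1}^{29} A_i] ≤ Σ_i P[A_i] ≤ 29·p = 29·(1/406) = 1/14.
Numerically: 1/14 ≈ 0.0714.
Is 1/14 < 1? YES.
Since P[∪ A_i] ≤ 1/14 < 1, the complement has P[∩ A_i^c] ≥ 1 − 1/14 = 13/14 > 0, so some outcome avoids every A_i.

29·p = 1/14 ≈ 0.0714; existence CERTIFIED by the union bound.


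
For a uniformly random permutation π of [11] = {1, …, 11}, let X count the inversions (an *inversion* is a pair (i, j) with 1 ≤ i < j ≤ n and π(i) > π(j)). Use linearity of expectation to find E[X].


Write X = Σ X_I over the C(11, 2) = 55 pairs i < j, with X_I the indicator of one inversion.
There are 55 indicators.
For each fixed pair i < j, the values π(i) and π(j) are two distinct elements of {1, …, 11} in uniformly random order; by symmetry P[π(i) > π(j)] = 1/2.
By linearity: E[X] = 55 · (1/2) = C(11, 2) · (1/2) = 55/2 = 55/2 ≈ 27.5000.

E[X] = 55/2 = 27.5000.


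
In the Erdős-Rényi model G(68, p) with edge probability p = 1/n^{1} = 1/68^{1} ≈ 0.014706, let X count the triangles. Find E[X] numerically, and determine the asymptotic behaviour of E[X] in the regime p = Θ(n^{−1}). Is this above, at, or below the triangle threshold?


Number of potential triangles: C(68, 3) = 50116.
Each occurs with probability p³ ≈ (0.014706)³ ≈ 3.1803379e-06.
By linearity: E[X] = C(68, 3)·p³ ≈ 50116 · 3.1803379e-06 ≈ 0.15939.
Here α = 1, so p = 1/n is exactly at the triangle threshold p ~ 1/n. Asymptotically E[X] → c³/6 = 1³/6 = 1/6 ≈ 0.16667, a bounded constant. In this regime the triangle count is asymptotically Poisson(c³/6).

E[X] ≈ 0.15939; in regime p = Θ(1/n^{1}) E[X] stays bounded (at the triangle threshold p ~ 1/n).


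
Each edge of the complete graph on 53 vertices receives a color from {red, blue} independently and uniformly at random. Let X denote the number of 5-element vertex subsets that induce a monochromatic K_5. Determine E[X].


Let X = Σ_S X_S over the C(53, 5) = 2869685 subsets S of size 5, where X_S = 1 if the K_5 on S is monochromatic.
For a fixed S, the K_5 on S has C(5, 2) = 10 edges. P[all 10 edges red] = (1/2)^10, and likewise for blue, so P[monochromatic] = 2·(1/2)^10 = 2^{1 − 10} = 1/512.
By linearity of expectation: E[X] = C(53, 5) · 2^{1 − 10} = 2869685 · 1/512 = 2869685/512.
Numerically: E[X] ≈ 5604.854.

E[X] = C(53,5)·2^(1−C(5,2)) = 2869685/512 ≈ 5604.854.


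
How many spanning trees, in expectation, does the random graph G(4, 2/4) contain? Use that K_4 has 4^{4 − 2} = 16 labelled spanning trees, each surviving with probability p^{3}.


K_4 has 4^{4 − 2} = 16 labelled spanning trees.
For each such spanning tree H, let X_H = 1 if all 3 edges of H are present in G. Then P[X_H = 1] = p^{3} = (1/2)^{3} = 1/8.
By linearity of expectation: E[X] = Σ_H E[X_H] = 16 · p^{3} = 16 · 1/8 = 2.
Numerically: E[X] ≈ 2.

E[X] = 16 · (1/2)^{3} = 2 ≈ 2.


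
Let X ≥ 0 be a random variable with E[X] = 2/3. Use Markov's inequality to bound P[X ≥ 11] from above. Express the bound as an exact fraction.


μ = E[X] = 2/3, a = 11.
Markov: P[X ≥ 11] ≤ μ/a = (2/3)/11 = 2/33.
Numerically: ≈ 0.06061.
(Since a = 11 > μ = 0.66667, the bound 2/33 is < 1 and informative.)

P[X ≥ 11] ≤ 2/33 ≈ 0.06061.


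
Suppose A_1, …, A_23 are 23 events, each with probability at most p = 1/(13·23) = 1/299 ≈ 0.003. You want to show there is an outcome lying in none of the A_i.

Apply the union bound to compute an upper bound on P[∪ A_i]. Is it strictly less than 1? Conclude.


Union bound: P[∪_{i=1}^{23} A_i] ≤ Σ_i P[A_i] ≤ 23·p = 23·(1/299) = 1/13.
Numerically: 1/13 ≈ 0.077.
Is 1/13 < 1? YES.
Since P[∪ A_i] ≤ 1/13 < 1, the complement has P[∩ A_i^c] ≥ 1 − 1/13 = 12/13 > 0, so some outcome avoids every A_i.

23·p = 1/13 ≈ 0.077; existence CERTIFIED by the union bound.


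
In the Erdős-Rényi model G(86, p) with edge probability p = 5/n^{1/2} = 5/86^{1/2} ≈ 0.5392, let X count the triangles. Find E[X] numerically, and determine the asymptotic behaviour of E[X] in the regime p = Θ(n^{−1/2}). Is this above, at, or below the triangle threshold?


Number of potential triangles: C(86, 3) = 102340.
Each occurs with probability p³ ≈ (0.5392)³ ≈ 1.567337e-01.
By linearity: E[X] = C(86, 3)·p³ ≈ 102340 · 1.567337e-01 ≈ 16040.1250.
Since α = 1/2 < 1, p = c/n^{1/2} ≫ 1/n is above the triangle threshold p ~ 1/n. Asymptotically E[X] ~ (c³/6)·n^{3(1−α)} = (5³/6)·n^{1.5} → ∞; triangles are abundant w.h.p.

E[X] ≈ 16040.1250; in regime p = Θ(1/n^{1/2}) E[X] diverges (above the triangle threshold p ~ 1/n).


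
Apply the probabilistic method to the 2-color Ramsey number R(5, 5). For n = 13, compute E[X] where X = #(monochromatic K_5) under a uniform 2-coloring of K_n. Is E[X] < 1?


E[X] = C(13, 5) · 2^{1 − 10} = 1287 · 2^{−9} = 1287/512.
As a reduced fraction: E[X] = 1287/512 ≈ 2.513672.
Is E[X] < 1? NO.
Since E[X] ≥ 1, the first-moment bound is inconclusive at n = 13; it does NOT by itself certify R(5, 5) > 13.

E[X] = 1287/512 ≈ 2.513672; E[X] ≥ 1; first-moment method inconclusive here.


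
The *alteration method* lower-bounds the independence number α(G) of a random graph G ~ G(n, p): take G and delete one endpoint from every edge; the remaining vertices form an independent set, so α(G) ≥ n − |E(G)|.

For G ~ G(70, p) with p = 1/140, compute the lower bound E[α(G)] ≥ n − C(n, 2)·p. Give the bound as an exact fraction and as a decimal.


E[|E(G)|] = C(70, 2)·p = 2415 · (1/140) = 69/4.
E[α(G)] ≥ n − E[|E(G)|] = 70 − 69/4 = 211/4.
Numerically: ≈ 52.7500.
(This is only a lower bound; the true E[α(G)] may be larger.)

E[α(G)] ≥ 211/4 ≈ 52.7500.


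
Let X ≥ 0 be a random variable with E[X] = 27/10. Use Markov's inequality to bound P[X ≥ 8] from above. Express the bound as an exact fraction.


μ = E[X] = 27/10, a = 8.
Markov: P[X ≥ 8] ≤ μ/a = (27/10)/8 = 27/80.
Numerically: ≈ 0.338.
(Since a = 8 > μ = 2.700, the bound 27/80 is < 1 and informative.)

P[X ≥ 8] ≤ 27/80 ≈ 0.338.


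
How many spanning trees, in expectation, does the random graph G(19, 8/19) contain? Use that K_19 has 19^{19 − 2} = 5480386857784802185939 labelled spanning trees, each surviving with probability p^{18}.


K_19 has 19^{19 − 2} = 5480386857784802185939 labelled spanning trees.
For each such spanning tree H, let X_H = 1 if all 18 edges of H are present in G. Then P[X_H = 1] = p^{18} = (8/19)^{18} = 18014398509481984/104127350297911241532841.
Summing the indicators: E[X] = Σ_H E[X_H] = 5480386857784802185939 · p^{18} = 5480386857784802185939 · 18014398509481984/104127350297911241532841 = 18014398509481984/19.
Numerically: E[X] ≈ 9.48e+14.

E[X] = 5480386857784802185939 · (8/19)^{18} = 18014398509481984/19 ≈ 9.48e+14.
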